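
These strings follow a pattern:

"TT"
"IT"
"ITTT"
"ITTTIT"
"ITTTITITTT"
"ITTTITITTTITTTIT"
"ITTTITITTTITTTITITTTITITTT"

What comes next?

ITTTITITTTITTTITITTTITITTTITTTITITTTITTTIT

Each term (from the third on) is the previous term followed by the one before it: term 3 = IT·TT = ITTT.
So term 8 is ITTTITITTTITTTITITTTITITTT·ITTTITITTTITTTIT.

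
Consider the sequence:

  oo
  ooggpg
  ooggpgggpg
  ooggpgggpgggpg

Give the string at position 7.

ooggpgggpgggpgggpgggpgggpg

Every step adds ggpg to the end: s(k+1) = s(k)·ggpg.
From ooggpgggpgggpg, 3 further steps: ooggpgggpgggpg → ooggpgggpgggpgggpg → ooggpgggpgggpgggpgggpg → (answer).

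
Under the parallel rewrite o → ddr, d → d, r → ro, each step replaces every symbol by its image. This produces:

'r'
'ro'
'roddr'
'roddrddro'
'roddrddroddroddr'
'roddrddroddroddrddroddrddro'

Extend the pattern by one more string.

roddrddroddroddrddroddrddroddroddrddroddroddr

Applying the rule to each of the 27 symbols of roddrddroddroddrddroddrddro gives the pieces ro ddr d d ro d d ro ddr d d ro ddr d d ro d d ro ddr d d ro d d ro ddr, which concatenate to the answer.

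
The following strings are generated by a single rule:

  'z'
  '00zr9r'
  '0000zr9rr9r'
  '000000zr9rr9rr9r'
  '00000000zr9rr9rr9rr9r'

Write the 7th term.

Each term wraps the previous one in 00 on the left and r9r on the right.
From 00000000zr9rr9rr9rr9r, 2 further steps: 00000000zr9rr9rr9rr9r → 0000000000zr9rr9rr9rr9rr9r → (answer).

000000000000zr9rr9rr9rr9rr9rr9r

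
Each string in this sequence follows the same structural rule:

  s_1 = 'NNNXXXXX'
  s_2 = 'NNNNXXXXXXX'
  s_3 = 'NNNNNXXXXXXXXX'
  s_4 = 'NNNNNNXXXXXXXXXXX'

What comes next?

Reading off run lengths: N runs 3, 4, 5, 6; X runs 5, 7, 9, 11 — each is linear in n, where the shown terms are n = 2, 3, 4, 5.
Setting n = 6 gives 7, 13 characters in each block.

NNNNNNNXXXXXXXXXXXXX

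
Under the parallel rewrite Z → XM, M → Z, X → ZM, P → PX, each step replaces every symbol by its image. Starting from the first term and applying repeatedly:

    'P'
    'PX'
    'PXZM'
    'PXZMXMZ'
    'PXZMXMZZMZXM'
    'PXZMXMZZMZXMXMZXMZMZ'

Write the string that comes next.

Applying the rule to each of the 20 symbols of PXZMXMZZMZXMXMZXMZMZ gives the pieces PX ZM XM Z ZM Z XM XM Z XM ZM Z ZM Z XM ZM Z XM Z XM, which concatenate to the answer.

PXZMXMZZMZXMXMZXMZMZZMZXMZMZXMZXM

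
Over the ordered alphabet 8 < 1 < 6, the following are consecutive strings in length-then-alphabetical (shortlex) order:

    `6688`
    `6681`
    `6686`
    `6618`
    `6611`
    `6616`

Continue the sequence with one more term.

Find the rightmost character of 6616 below 6, bump it to the next letter, and reset everything to its right to 8.

6668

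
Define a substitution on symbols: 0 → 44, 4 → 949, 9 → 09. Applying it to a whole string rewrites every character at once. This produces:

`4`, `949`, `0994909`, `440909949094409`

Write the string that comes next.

Replace each of the 15 characters of 440909949094409 in place — 949 949 44 09 44 09 09 949 09 44 09 949 949 44 09 — and concatenate.

94994944094409099490944099499494409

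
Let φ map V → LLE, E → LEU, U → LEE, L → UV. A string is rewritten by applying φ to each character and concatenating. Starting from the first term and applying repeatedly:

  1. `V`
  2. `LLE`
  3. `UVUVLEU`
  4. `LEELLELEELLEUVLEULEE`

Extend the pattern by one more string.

UVLEULEUUVUVLEUUVLEULEUUVUVLEULEELLEUVLEULEEUVLEULEU

φ(LEELLELEELLEUVLEULEE) expands symbol-by-symbol to UV LEU LEU UV UV LEU UV LEU LEU UV UV LEU LEE LLE UV LEU LEE UV LEU LEU; joining the 20 pieces gives the next term.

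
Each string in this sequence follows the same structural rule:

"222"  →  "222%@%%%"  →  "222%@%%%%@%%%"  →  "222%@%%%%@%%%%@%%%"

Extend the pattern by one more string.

222%@%%%%@%%%%@%%%%@%%%

The strings grow by a fixed suffix %@%%% each time.
So the next term is 222%@%%%%@%%%%@%%%·%@%%%.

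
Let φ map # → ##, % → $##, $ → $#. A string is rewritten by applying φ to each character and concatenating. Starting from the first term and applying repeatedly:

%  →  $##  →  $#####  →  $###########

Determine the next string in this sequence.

$#######################

Apply φ to $########### symbol by symbol: $→$#, #→##, #→##, #→##, #→##, #→##, #→##, #→##, #→##, #→##, #→##, #→##; joined: $# ## ## ## ## ## ## ## ## ## ## ##.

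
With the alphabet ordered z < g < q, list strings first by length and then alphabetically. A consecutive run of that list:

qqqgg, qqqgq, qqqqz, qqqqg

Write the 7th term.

Advancing 3 positions from qqqqg through qqqqg → qqqqq → zzzzzz reaches term 7.

zzzzzg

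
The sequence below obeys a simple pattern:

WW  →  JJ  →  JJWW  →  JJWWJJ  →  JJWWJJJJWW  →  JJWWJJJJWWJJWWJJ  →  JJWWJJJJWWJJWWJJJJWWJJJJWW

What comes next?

Each term (from the third on) is the previous term followed by the one before it: term 3 = JJ·WW = JJWW.
The next term joins JJWWJJJJWWJJWWJJJJWWJJJJWW and JJWWJJJJWWJJWWJJ.

JJWWJJJJWWJJWWJJJJWWJJJJWWJJWWJJJJWWJJWWJJ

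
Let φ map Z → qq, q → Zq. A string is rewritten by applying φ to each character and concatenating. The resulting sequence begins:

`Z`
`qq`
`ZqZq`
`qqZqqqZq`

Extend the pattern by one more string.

ZqZqqqZqZqZqqqZq

Apply φ to qqZqqqZq symbol by symbol: q→Zq, q→Zq, Z→qq, q→Zq, q→Zq, q→Zq, Z→qq, q→Zq; joined: Zq Zq qq Zq Zq Zq qq Zq.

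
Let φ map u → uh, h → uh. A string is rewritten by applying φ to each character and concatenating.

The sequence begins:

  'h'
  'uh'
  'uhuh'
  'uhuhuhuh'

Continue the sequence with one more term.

uhuhuhuhuhuhuhuh

Expanding uhuhuhuh: u→uh, h→uh, u→uh, h→uh, u→uh, h→uh, u→uh, h→uh. Concatenated: uh uh uh uh uh uh uh uh.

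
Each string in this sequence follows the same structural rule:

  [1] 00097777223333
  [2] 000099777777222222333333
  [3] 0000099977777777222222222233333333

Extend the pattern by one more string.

00000099997777777777222222222222223333333333

Term n consists of n+2 0's, followed by n 9's, followed by 2n+2 7's, followed by 4n-2 2's, followed by 2n+2 3's (n = 1, 2, …).
At n = 4 the blocks have lengths 6, 4, 10, 14, 10.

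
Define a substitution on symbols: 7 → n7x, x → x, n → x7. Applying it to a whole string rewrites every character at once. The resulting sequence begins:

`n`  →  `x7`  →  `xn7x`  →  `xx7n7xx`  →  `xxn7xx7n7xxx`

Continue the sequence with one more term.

xxx7n7xxxn7xx7n7xxxx

Rewriting each symbol of xxn7xx7n7xxx: x→x, x→x, n→x7, 7→n7x, x→x, x→x, 7→n7x, n→x7, 7→n7x, x→x, x→x, x→x, which concatenates to x x x7 n7x x x n7x x7 n7x x x x.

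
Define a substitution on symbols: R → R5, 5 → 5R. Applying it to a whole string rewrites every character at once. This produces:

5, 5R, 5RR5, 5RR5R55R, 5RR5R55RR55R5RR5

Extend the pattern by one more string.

5RR5R55RR55R5RR5R55R5RR55RR5R55R

Applying the rule to each of the 16 symbols of 5RR5R55RR55R5RR5 gives the pieces 5R R5 R5 5R R5 5R 5R R5 R5 5R 5R R5 5R R5 R5 5R, which concatenate to the answer.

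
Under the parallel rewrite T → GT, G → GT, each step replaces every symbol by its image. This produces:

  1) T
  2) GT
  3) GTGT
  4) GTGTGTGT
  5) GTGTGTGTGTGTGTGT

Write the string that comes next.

GTGTGTGTGTGTGTGTGTGTGTGTGTGTGTGT

Applying the rule to each of the 16 symbols of GTGTGTGTGTGTGTGT gives the pieces GT GT GT GT GT GT GT GT GT GT GT GT GT GT GT GT, which concatenate to the answer.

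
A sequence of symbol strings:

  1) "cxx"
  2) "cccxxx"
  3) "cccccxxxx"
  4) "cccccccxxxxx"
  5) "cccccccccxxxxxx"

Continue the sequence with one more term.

Reading off run lengths: c runs 1, 3, 5, 7, 9; x runs 2, 3, 4, 5, 6 — each is linear in n (n = 1, 2, …).
Setting n = 6 gives 11, 7 characters in each block.

cccccccccccxxxxxxx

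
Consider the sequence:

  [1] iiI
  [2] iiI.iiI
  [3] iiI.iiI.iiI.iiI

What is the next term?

s(k+1) = s(k)·.·s(k) — each term doubles the last with '.' between the halves.
One more doubling of iiI.iiI.iiI.iiI gives the answer.

iiI.iiI.iiI.iiI.iiI.iiI.iiI.iiI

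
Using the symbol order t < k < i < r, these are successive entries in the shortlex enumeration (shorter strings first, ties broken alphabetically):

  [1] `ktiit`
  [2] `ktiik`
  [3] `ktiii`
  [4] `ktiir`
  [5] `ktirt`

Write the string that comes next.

ktirk

Treat ktirt as a base-4 numeral over the given alphabet and add one, carrying through any trailing r's.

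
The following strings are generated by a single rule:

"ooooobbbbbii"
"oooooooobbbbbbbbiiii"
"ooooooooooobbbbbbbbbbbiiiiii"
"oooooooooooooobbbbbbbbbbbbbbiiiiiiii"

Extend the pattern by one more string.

Each string has the form o^{3n+2} b^{3n+2} i^{2n} (n = 1, 2, …).
Setting n = 5 gives 17, 17, 10 characters in each block.

ooooooooooooooooobbbbbbbbbbbbbbbbbiiiiiiiiii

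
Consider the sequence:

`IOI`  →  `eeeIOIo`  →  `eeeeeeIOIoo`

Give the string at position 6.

eeeeeeeeeeeeeeeIOIooooo

Each term wraps the previous one in eee on the left and o on the right.
From eeeeeeIOIoo, 3 further steps: eeeeeeIOIoo → eeeeeeeeeIOIooo → eeeeeeeeeeeeIOIoooo → (answer).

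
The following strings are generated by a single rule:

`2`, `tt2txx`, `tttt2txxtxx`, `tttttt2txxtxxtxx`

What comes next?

Each term wraps the previous one in tt on the left and txx on the right.
One more step from tttttt2txxtxxtxx gives the answer.

tttttttt2txxtxxtxxtxx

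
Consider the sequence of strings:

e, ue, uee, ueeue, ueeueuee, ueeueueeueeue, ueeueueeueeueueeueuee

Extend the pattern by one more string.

This is a Fibonacci-style word recurrence s(k) = s(k−1)·s(k−2): e.g. ue·e = uee.
The next term joins ueeueueeueeueueeueuee and ueeueueeueeue.

ueeueueeueeueueeueueeueeueueeueeue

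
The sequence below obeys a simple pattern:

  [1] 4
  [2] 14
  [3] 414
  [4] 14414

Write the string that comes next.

Each term (from the third on) is the two preceding terms concatenated in order: term 3 = 4·14 = 414.
The next term joins 414 and 14414.

41414414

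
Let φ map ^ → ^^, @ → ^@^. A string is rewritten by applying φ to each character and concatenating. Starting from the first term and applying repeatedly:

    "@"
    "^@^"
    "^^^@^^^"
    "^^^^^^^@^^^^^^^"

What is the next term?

^^^^^^^^^^^^^^^@^^^^^^^^^^^^^^^

Replace each of the 15 characters of ^^^^^^^@^^^^^^^ in place — ^^ ^^ ^^ ^^ ^^ ^^ ^^ ^@^ ^^ ^^ ^^ ^^ ^^ ^^ ^^ — and concatenate.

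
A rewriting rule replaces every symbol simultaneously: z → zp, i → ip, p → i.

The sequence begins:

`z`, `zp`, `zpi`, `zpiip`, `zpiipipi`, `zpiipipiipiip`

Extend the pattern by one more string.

zpiipipiipiipipiipipi

Replace each of the 13 characters of zpiipipiipiip in place — zp i ip ip i ip i ip ip i ip ip i — and concatenate.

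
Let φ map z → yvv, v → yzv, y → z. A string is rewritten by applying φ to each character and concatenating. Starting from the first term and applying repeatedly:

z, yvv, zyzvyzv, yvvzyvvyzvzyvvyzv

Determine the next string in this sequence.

Applying the rule to each of the 17 symbols of yvvzyvvyzvzyvvyzv gives the pieces z yzv yzv yvv z yzv yzv z yvv yzv yvv z yzv yzv z yvv yzv, which concatenate to the answer.

zyzvyzvyvvzyzvyzvzyvvyzvyvvzyzvyzvzyvvyzv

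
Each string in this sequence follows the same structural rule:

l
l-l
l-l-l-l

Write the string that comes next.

l-l-l-l-l-l-l-l

Every step duplicates the string with '-' between the halves.
So the next term is two copies of l-l-l-l with '-' between the halves.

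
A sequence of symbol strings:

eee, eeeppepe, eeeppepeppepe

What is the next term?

Every step adds ppepe to the end: s(k+1) = s(k)·ppepe.
One more step from eeeppepeppepe gives the answer.

eeeppepeppepeppepe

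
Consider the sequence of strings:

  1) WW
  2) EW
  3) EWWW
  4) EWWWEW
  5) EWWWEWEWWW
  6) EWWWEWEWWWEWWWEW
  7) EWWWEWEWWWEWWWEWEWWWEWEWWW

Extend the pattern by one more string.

EWWWEWEWWWEWWWEWEWWWEWEWWWEWWWEWEWWWEWWWEW

Each term (from the third on) is the previous term followed by the one before it: term 3 = EW·WW = EWWW.
So term 8 is EWWWEWEWWWEWWWEWEWWWEWEWWW·EWWWEWEWWWEWWWEW.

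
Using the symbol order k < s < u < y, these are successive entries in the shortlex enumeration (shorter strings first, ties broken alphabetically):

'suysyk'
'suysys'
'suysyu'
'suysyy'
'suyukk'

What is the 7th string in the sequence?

suyuku

Advancing 2 positions from suyukk through suyukk → suyuks reaches term 7.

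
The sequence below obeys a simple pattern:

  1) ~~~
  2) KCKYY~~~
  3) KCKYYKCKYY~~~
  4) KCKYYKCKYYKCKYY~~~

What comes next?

Every step adds KCKYY at the front: s(k+1) = KCKYY·s(k).
One more step from KCKYYKCKYYKCKYY~~~ gives the answer.

KCKYYKCKYYKCKYYKCKYY~~~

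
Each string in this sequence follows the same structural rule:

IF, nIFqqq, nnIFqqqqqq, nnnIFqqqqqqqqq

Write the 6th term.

nnnnnIFqqqqqqqqqqqqqqq

s(k+1) = n·s(k)·qqq, so each term gains n as a prefix and qqq as a suffix.
From nnnIFqqqqqqqqq, 2 further steps: nnnIFqqqqqqqqq → nnnnIFqqqqqqqqqqqq → (answer).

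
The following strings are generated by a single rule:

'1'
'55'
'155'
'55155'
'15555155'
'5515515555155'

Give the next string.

Each term (from the third on) is the two preceding terms concatenated in order: term 3 = 1·55 = 155.
So term 7 is 15555155·5515515555155.

155551555515515555155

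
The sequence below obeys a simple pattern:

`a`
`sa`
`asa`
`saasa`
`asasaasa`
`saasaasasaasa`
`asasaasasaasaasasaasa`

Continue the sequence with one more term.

This is a Fibonacci-style word recurrence s(k) = s(k−2)·s(k−1): e.g. a·sa = asa.
Continuing: saasaasasaasa · asasaasasaasaasasaasa gives term 8.

saasaasasaasaasasaasasaasaasasaasa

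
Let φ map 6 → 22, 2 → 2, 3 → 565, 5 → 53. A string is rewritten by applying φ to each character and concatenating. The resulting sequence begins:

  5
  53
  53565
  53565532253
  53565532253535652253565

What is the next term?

53565532253535652253565535655322532253565532253

φ(53565532253535652253565) expands symbol-by-symbol to 53 565 53 22 53 53 565 2 2 53 565 53 565 53 22 53 2 2 53 565 53 22 53; joining the 23 pieces gives the next term.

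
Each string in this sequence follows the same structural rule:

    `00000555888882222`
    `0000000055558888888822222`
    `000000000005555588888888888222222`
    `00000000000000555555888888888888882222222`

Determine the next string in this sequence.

Each string has the form 0^{3n+2} 5^{n+2} 8^{3n+2} 2^{n+3} (n = 1, 2, …).
At n = 5 the blocks have lengths 17, 7, 17, 8.

0000000000000000055555558888888888888888822222222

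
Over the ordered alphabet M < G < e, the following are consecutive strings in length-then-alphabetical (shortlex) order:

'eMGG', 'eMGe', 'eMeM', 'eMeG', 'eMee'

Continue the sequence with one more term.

Treat eMee as a base-3 numeral over the given alphabet and add one, carrying through any trailing e's.

eGMM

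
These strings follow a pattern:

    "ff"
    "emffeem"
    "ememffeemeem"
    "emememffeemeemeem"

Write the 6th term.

emememememffeemeemeemeemeem

Every step adds em to the front and eem to the end of the previous string.
From emememffeemeemeem, 2 further steps: emememffeemeemeem → ememememffeemeemeemeem → (answer).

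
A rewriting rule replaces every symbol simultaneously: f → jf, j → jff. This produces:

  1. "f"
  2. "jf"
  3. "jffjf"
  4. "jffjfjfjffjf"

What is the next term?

jffjfjfjffjfjffjfjffjfjfjffjf

Expanding jffjfjfjffjf: j→jff, f→jf, f→jf, j→jff, f→jf, j→jff, f→jf, j→jff, f→jf, f→jf, j→jff, f→jf. Concatenated: jff jf jf jff jf jff jf jff jf jf jff jf.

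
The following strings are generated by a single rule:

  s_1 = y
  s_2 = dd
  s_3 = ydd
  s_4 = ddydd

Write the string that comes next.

yddddydd

From term 3 onward, concatenate the second-to-last term with the last: y·dd = ydd, dd·ydd = ddydd, …
The next term joins ydd and ddydd.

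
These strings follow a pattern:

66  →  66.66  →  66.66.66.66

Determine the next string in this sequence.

s(k+1) = s(k)·.·s(k) — each term doubles the last with '.' between the halves.
Doubling 66.66.66.66 with '.' between the halves:

66.66.66.66.66.66.66.66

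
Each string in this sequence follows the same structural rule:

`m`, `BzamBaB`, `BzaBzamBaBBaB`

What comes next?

BzaBzaBzamBaBBaBBaB

Every step adds Bza to the front and BaB to the end of the previous string.
So the next term is Bza·BzaBzamBaBBaB·BaB.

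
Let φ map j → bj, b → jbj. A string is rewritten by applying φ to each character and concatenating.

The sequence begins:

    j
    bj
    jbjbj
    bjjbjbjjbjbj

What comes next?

Apply φ to bjjbjbjjbjbj symbol by symbol: b→jbj, j→bj, j→bj, b→jbj, j→bj, b→jbj, j→bj, j→bj, b→jbj, j→bj, b→jbj, j→bj; joined: jbj bj bj jbj bj jbj bj bj jbj bj jbj bj.

jbjbjbjjbjbjjbjbjbjjbjbjjbjbj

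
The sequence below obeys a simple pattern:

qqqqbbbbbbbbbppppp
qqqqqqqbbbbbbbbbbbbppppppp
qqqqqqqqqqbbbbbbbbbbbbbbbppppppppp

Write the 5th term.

qqqqqqqqqqqqqqqqbbbbbbbbbbbbbbbbbbbbbppppppppppppp

Term n consists of 3n-2 q's, followed by 3n+3 b's, followed by 2n+1 p's, where the shown terms are n = 2, 3, 4.
At n = 6 the blocks have lengths 16, 21, 13.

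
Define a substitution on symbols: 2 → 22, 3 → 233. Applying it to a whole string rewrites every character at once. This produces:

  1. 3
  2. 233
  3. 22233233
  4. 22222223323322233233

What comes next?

222222222222222332332223323322222223323322233233

φ(22222223323322233233) expands symbol-by-symbol to 22 22 22 22 22 22 22 233 233 22 233 233 22 22 22 233 233 22 233 233; joining the 20 pieces gives the next term.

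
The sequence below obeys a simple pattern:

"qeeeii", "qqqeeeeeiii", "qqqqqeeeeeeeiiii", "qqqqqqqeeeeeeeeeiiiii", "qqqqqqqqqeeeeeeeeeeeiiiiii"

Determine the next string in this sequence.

qqqqqqqqqqqeeeeeeeeeeeeeiiiiiii

Each string has the form q^{2n-1} e^{2n+1} i^{n+1} (n = 1, 2, …).
At n = 6 the blocks have lengths 11, 13, 7.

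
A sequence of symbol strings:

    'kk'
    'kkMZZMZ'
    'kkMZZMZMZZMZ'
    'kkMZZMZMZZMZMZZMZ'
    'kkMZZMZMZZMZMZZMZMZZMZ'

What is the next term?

Every step adds MZZMZ to the end: s(k+1) = s(k)·MZZMZ.
Applying this once more to kkMZZMZMZZMZMZZMZMZZMZ:

kkMZZMZMZZMZMZZMZMZZMZMZZMZ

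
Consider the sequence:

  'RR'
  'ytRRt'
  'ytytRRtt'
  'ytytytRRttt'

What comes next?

Each term wraps the previous one in yt on the left and t on the right.
Applying this once more to ytytytRRttt:

ytytytytRRtttt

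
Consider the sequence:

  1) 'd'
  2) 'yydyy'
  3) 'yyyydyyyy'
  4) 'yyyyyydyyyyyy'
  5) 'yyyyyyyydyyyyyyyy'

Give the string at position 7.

s(k+1) = yy·s(k)·yy, so each term gains yy as a prefix and yy as a suffix.
From yyyyyyyydyyyyyyyy, 2 further steps: yyyyyyyydyyyyyyyy → yyyyyyyyyydyyyyyyyyyy → (answer).

yyyyyyyyyyyydyyyyyyyyyyyy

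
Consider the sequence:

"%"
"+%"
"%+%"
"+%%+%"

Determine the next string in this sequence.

%+%+%%+%

Each term (from the third on) is the two preceding terms concatenated in order: term 3 = %·+% = %+%.
Continuing: %+% · +%%+% gives term 5.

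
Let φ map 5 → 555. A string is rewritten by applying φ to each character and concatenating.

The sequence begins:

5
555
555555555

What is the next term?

555555555555555555555555555

Rewriting each symbol of 555555555: 5→555, 5→555, 5→555, 5→555, 5→555, 5→555, 5→555, 5→555, 5→555, which concatenates to 555 555 555 555 555 555 555 555 555.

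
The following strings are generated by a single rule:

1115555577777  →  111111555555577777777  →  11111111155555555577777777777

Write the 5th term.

Reading off run lengths: 1 runs 3, 6, 9; 5 runs 5, 7, 9; 7 runs 5, 8, 11 — each is linear in n (n = 1, 2, …).
For term 5, n = 5, so the run lengths are 15, 13, 17.

111111111111111555555555555577777777777777777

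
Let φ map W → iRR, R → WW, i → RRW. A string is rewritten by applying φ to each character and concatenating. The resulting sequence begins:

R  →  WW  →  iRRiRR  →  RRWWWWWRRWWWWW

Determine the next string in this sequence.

Rewriting the 14 symbols of RRWWWWWRRWWWWW one by one yields WW WW iRR iRR iRR iRR iRR WW WW iRR iRR iRR iRR iRR; concatenated:

WWWWiRRiRRiRRiRRiRRWWWWiRRiRRiRRiRRiRR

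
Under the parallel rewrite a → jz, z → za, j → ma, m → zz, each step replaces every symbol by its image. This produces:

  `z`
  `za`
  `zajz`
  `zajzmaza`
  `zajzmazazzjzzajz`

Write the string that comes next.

Replace each of the 16 characters of zajzmazazzjzzajz in place — za jz ma za zz jz za jz za za ma za za jz ma za — and concatenate.

zajzmazazzjzzajzzazamazazajzmaza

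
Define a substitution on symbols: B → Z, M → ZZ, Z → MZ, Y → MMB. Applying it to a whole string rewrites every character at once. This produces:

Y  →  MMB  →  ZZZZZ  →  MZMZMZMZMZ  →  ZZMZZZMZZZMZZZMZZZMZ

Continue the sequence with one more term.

Rewriting the 20 symbols of ZZMZZZMZZZMZZZMZZZMZ one by one yields MZ MZ ZZ MZ MZ MZ ZZ MZ MZ MZ ZZ MZ MZ MZ ZZ MZ MZ MZ ZZ MZ; concatenated:

MZMZZZMZMZMZZZMZMZMZZZMZMZMZZZMZMZMZZZMZ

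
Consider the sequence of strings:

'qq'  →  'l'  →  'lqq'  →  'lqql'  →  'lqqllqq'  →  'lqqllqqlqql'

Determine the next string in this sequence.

Each term (from the third on) is the previous term followed by the one before it: term 3 = l·qq = lqq.
So term 7 is lqqllqqlqql·lqqllqq.

lqqllqqlqqllqqllqq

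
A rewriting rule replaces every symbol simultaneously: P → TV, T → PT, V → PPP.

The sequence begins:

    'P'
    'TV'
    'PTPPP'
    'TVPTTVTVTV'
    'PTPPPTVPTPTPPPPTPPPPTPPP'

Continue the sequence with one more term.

TVPTTVTVTVPTPPPTVPTTVPTTVTVTVTVPTTVTVTVTVPTTVTVTV

φ(PTPPPTVPTPTPPPPTPPPPTPPP) expands symbol-by-symbol to TV PT TV TV TV PT PPP TV PT TV PT TV TV TV TV PT TV TV TV TV PT TV TV TV; joining the 24 pieces gives the next term.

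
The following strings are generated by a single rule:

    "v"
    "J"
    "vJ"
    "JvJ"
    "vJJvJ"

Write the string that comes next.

JvJvJJvJ

From term 3 onward, concatenate the second-to-last term with the last: v·J = vJ, J·vJ = JvJ, …
So term 6 is JvJ·vJJvJ.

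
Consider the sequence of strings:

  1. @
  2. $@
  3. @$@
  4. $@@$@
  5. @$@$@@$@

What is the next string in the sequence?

$@@$@@$@$@@$@

Each term (from the third on) is the two preceding terms concatenated in order: term 3 = @·$@ = @$@.
Continuing: $@@$@ · @$@$@@$@ gives term 6.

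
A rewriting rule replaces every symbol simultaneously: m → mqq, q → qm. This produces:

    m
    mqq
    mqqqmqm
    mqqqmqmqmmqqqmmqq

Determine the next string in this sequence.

Applying the rule to each of the 17 symbols of mqqqmqmqmmqqqmmqq gives the pieces mqq qm qm qm mqq qm mqq qm mqq mqq qm qm qm mqq mqq qm qm, which concatenate to the answer.

mqqqmqmqmmqqqmmqqqmmqqmqqqmqmqmmqqmqqqmqm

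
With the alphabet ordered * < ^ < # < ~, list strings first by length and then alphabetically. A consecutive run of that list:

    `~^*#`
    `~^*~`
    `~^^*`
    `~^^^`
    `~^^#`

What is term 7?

Stepping forward 2 times from ~^^#: ~^^# → ~^^~, then the target.

~^#*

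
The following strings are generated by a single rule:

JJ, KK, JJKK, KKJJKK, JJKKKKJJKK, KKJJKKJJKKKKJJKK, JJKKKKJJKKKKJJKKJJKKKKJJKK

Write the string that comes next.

KKJJKKJJKKKKJJKKJJKKKKJJKKKKJJKKJJKKKKJJKK

Each term (from the third on) is the two preceding terms concatenated in order: term 3 = JJ·KK = JJKK.
So term 8 is KKJJKKJJKKKKJJKK·JJKKKKJJKKKKJJKKJJKKKKJJKK.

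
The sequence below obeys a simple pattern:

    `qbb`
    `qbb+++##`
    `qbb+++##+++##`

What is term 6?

qbb+++##+++##+++##+++##+++##

Every step adds +++## to the end: s(k+1) = s(k)·+++##.
From qbb+++##+++##, 3 further steps: qbb+++##+++## → qbb+++##+++##+++## → qbb+++##+++##+++##+++## → (answer).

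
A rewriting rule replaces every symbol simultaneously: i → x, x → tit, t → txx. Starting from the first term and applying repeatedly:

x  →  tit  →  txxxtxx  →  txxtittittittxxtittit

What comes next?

φ(txxtittittittxxtittit) expands symbol-by-symbol to txx tit tit txx x txx txx x txx txx x txx txx tit tit txx x txx txx x txx; joining the 21 pieces gives the next term.

txxtittittxxxtxxtxxxtxxtxxxtxxtxxtittittxxxtxxtxxxtxx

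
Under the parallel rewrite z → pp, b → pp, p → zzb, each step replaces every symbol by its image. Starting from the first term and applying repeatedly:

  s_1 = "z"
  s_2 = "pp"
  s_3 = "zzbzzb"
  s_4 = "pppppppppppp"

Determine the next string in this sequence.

zzbzzbzzbzzbzzbzzbzzbzzbzzbzzbzzbzzb

Expanding pppppppppppp: p→zzb, p→zzb, p→zzb, p→zzb, p→zzb, p→zzb, p→zzb, p→zzb, p→zzb, p→zzb, p→zzb, p→zzb. Concatenated: zzb zzb zzb zzb zzb zzb zzb zzb zzb zzb zzb zzb.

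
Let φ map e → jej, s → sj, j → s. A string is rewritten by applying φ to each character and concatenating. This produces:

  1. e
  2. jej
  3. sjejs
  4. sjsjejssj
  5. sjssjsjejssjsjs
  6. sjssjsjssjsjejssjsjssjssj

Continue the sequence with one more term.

sjssjsjssjssjsjssjsjejssjsjssjssjsjssjsjs

Applying the rule to each of the 25 symbols of sjssjsjssjsjejssjsjssjssj gives the pieces sj s sj sj s sj s sj sj s sj s jej s sj sj s sj s sj sj s sj sj s, which concatenate to the answer.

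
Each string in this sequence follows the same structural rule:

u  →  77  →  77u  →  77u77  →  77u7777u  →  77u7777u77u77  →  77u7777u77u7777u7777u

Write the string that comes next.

From term 3 onward, concatenate the last term with the second-to-last: 77·u = 77u, 77u·77 = 77u77, …
The next term joins 77u7777u77u7777u7777u and 77u7777u77u77.

77u7777u77u7777u7777u77u7777u77u77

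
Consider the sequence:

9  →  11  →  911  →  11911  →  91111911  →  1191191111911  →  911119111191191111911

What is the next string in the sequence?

From term 3 onward, concatenate the second-to-last term with the last: 9·11 = 911, 11·911 = 11911, …
Continuing: 1191191111911 · 911119111191191111911 gives term 8.

1191191111911911119111191191111911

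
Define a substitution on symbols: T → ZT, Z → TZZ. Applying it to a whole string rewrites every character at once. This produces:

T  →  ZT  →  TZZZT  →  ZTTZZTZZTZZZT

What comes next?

Rewriting the 13 symbols of ZTTZZTZZTZZZT one by one yields TZZ ZT ZT TZZ TZZ ZT TZZ TZZ ZT TZZ TZZ TZZ ZT; concatenated:

TZZZTZTTZZTZZZTTZZTZZZTTZZTZZTZZZT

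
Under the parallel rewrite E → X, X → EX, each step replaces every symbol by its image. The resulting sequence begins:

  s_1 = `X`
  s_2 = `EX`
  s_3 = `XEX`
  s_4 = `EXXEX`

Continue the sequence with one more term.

Expanding EXXEX: E→X, X→EX, X→EX, E→X, X→EX. Concatenated: X EX EX X EX.

XEXEXXEX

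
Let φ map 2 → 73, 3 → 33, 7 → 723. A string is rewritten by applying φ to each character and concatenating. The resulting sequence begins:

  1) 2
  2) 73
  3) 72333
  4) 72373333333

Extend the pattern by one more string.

723733372333333333333333

Expanding 72373333333: 7→723, 2→73, 3→33, 7→723, 3→33, 3→33, 3→33, 3→33, 3→33, 3→33, 3→33. Concatenated: 723 73 33 723 33 33 33 33 33 33 33.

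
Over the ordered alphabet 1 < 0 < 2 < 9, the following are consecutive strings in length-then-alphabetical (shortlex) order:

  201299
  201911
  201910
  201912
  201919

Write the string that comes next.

201901

Treat 201919 as a base-4 numeral over the given alphabet and add one, carrying through any trailing 9's.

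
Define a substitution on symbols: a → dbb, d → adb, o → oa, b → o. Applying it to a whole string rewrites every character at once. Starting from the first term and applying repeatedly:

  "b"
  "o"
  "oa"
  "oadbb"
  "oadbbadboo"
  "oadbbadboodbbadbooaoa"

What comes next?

Replace each of the 21 characters of oadbbadboodbbadbooaoa in place — oa dbb adb o o dbb adb o oa oa adb o o dbb adb o oa oa dbb oa dbb — and concatenate.

oadbbadboodbbadbooaoaadboodbbadbooaoadbboadbb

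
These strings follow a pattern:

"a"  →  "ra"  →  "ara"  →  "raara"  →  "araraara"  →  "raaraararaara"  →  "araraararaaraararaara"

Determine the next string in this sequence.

From term 3 onward, concatenate the second-to-last term with the last: a·ra = ara, ra·ara = raara, …
The next term joins raaraararaara and araraararaaraararaara.

raaraararaaraararaararaaraararaara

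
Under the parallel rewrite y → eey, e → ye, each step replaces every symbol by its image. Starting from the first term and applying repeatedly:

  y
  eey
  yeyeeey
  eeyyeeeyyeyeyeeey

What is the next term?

yeyeeeyeeyyeyeyeeeyeeyyeeeyyeeeyyeyeyeeey

Replace each of the 17 characters of eeyyeeeyyeyeyeeey in place — ye ye eey eey ye ye ye eey eey ye eey ye eey ye ye ye eey — and concatenate.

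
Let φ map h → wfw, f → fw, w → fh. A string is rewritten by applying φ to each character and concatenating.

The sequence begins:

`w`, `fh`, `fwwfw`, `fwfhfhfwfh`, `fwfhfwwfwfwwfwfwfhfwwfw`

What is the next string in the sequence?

fwfhfwwfwfwfhfhfwfhfwfhfhfwfhfwfhfwwfwfwfhfhfwfh

φ(fwfhfwwfwfwwfwfwfhfwwfw) expands symbol-by-symbol to fw fh fw wfw fw fh fh fw fh fw fh fh fw fh fw fh fw wfw fw fh fh fw fh; joining the 23 pieces gives the next term.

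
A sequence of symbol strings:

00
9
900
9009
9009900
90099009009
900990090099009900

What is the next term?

This is a Fibonacci-style word recurrence s(k) = s(k−1)·s(k−2): e.g. 9·00 = 900.
So term 8 is 900990090099009900·90099009009.

90099009009900990090099009009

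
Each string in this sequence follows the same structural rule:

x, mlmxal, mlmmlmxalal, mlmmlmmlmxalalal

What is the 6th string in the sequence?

mlmmlmmlmmlmmlmxalalalalal

s(k+1) = mlm·s(k)·al, so each term gains mlm as a prefix and al as a suffix.
From mlmmlmmlmxalalal, 2 further steps: mlmmlmmlmxalalal → mlmmlmmlmmlmxalalalal → (answer).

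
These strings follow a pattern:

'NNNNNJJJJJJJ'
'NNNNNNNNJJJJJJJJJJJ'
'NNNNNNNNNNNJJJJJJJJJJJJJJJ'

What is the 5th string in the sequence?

Term n consists of 3n-1 N's, followed by 4n-1 J's, where the shown terms are n = 2, 3, 4.
At n = 6 the blocks have lengths 17, 23.

NNNNNNNNNNNNNNNNNJJJJJJJJJJJJJJJJJJJJJJJ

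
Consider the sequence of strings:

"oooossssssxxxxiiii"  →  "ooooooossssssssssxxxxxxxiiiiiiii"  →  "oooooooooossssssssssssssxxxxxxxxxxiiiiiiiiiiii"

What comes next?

ooooooooooooossssssssssssssssssxxxxxxxxxxxxxiiiiiiiiiiiiiiii

Reading off run lengths: o runs 4, 7, 10; s runs 6, 10, 14; x runs 4, 7, 10; i runs 4, 8, 12 — each is linear in n (n = 1, 2, …).
At n = 4 the blocks have lengths 13, 18, 13, 16.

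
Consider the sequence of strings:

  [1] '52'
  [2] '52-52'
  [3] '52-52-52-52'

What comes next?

s(k+1) = s(k)·-·s(k) — each term doubles the last with '-' between the halves.
So the next term is two copies of 52-52-52-52 with '-' between the halves.

52-52-52-52-52-52-52-52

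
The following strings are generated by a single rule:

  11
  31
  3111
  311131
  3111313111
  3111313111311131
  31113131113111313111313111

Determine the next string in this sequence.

Each term (from the third on) is the previous term followed by the one before it: term 3 = 31·11 = 3111.
Continuing: 31113131113111313111313111 · 3111313111311131 gives term 8.

311131311131113131113131113111313111311131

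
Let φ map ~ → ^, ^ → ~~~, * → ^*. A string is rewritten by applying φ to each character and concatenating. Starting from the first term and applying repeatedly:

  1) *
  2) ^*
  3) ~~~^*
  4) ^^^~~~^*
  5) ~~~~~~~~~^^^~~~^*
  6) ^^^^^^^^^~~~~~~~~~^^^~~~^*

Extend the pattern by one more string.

~~~~~~~~~~~~~~~~~~~~~~~~~~~^^^^^^^^^~~~~~~~~~^^^~~~^*

φ(^^^^^^^^^~~~~~~~~~^^^~~~^*) expands symbol-by-symbol to ~~~ ~~~ ~~~ ~~~ ~~~ ~~~ ~~~ ~~~ ~~~ ^ ^ ^ ^ ^ ^ ^ ^ ^ ~~~ ~~~ ~~~ ^ ^ ^ ~~~ ^*; joining the 26 pieces gives the next term.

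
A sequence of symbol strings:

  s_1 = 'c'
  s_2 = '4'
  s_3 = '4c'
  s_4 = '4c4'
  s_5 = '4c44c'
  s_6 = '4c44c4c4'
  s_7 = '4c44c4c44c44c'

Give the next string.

4c44c4c44c44c4c44c4c4

Each term (from the third on) is the previous term followed by the one before it: term 3 = 4·c = 4c.
The next term joins 4c44c4c44c44c and 4c44c4c4.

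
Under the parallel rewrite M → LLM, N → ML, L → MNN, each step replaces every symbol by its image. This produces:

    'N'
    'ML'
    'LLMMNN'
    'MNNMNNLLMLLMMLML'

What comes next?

Replace each of the 16 characters of MNNMNNLLMLLMMLML in place — LLM ML ML LLM ML ML MNN MNN LLM MNN MNN LLM LLM MNN LLM MNN — and concatenate.

LLMMLMLLLMMLMLMNNMNNLLMMNNMNNLLMLLMMNNLLMMNN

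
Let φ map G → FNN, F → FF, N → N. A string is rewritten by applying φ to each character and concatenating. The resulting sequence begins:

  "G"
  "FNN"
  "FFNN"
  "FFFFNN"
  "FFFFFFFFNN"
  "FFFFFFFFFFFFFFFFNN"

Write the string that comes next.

Rewriting the 18 symbols of FFFFFFFFFFFFFFFFNN one by one yields FF FF FF FF FF FF FF FF FF FF FF FF FF FF FF FF N N; concatenated:

FFFFFFFFFFFFFFFFFFFFFFFFFFFFFFFFNN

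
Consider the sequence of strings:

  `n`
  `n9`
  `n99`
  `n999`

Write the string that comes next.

n9999

Each term is the previous one with 9 appended.
So the next term is n999·9.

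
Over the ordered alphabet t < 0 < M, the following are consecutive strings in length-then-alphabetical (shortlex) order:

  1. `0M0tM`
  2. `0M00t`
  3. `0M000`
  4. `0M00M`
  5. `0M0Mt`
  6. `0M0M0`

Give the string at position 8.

Stepping forward 2 times from 0M0M0: 0M0M0 → 0M0MM, then the target.

0MMtt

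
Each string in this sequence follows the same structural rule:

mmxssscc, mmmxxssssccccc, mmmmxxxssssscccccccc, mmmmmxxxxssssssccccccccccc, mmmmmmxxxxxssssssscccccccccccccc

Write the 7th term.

mmmmmmmmxxxxxxxssssssssscccccccccccccccccccc

Term n consists of n+1 m's, followed by n x's, followed by n+2 s's, followed by 3n-1 c's (n = 1, 2, …).
Setting n = 7 gives 8, 7, 9, 20 characters in each block.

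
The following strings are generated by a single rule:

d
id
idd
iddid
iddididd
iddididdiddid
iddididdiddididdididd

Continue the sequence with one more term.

From term 3 onward, concatenate the last term with the second-to-last: id·d = idd, idd·id = iddid, …
Continuing: iddididdiddididdididd · iddididdiddid gives term 8.

iddididdiddididdididdiddididdiddid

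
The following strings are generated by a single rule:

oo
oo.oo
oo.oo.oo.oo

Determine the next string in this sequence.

Each string is two copies of the previous one joined by '.'.
Doubling oo.oo.oo.oo with '.' between the halves:

oo.oo.oo.oo.oo.oo.oo.oo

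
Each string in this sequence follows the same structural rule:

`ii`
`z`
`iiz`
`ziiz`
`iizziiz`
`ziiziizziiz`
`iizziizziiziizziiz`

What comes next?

This is a Fibonacci-style word recurrence s(k) = s(k−2)·s(k−1): e.g. ii·z = iiz.
So term 8 is ziiziizziiz·iizziizziiziizziiz.

ziiziizziiziizziizziiziizziiz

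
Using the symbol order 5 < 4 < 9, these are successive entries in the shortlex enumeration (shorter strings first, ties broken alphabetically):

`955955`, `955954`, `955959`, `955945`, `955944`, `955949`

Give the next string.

The successor of 955949 increments the rightmost position that isn't already 9 and resets every position after it to 5.

955995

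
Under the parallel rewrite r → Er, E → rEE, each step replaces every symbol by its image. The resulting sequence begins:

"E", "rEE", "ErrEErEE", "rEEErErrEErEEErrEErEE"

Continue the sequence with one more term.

Rewriting the 21 symbols of rEEErErrEErEEErrEErEE one by one yields Er rEE rEE rEE Er rEE Er Er rEE rEE Er rEE rEE rEE Er Er rEE rEE Er rEE rEE; concatenated:

ErrEErEErEEErrEEErErrEErEEErrEErEErEEErErrEErEEErrEErEE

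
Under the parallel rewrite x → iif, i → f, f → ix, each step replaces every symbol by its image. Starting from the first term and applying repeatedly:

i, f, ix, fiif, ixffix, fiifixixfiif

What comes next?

ixffixfiiffiifixffix

Rewriting each symbol of fiifixixfiif: f→ix, i→f, i→f, f→ix, i→f, x→iif, i→f, x→iif, f→ix, i→f, i→f, f→ix, which concatenates to ix f f ix f iif f iif ix f f ix.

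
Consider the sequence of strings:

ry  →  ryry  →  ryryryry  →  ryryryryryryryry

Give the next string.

ryryryryryryryryryryryryryryryry

Every step duplicates the string.
One more doubling of ryryryryryryryry gives the answer.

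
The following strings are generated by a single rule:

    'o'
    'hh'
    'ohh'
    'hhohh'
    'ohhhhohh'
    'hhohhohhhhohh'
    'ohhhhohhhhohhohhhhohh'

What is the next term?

hhohhohhhhohhohhhhohhhhohhohhhhohh

Each term (from the third on) is the two preceding terms concatenated in order: term 3 = o·hh = ohh.
The next term joins hhohhohhhhohh and ohhhhohhhhohhohhhhohh.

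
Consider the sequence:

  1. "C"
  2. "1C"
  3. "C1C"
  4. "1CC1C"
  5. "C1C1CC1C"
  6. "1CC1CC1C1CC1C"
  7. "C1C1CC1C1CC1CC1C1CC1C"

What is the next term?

This is a Fibonacci-style word recurrence s(k) = s(k−2)·s(k−1): e.g. C·1C = C1C.
So term 8 is 1CC1CC1C1CC1C·C1C1CC1C1CC1CC1C1CC1C.

1CC1CC1C1CC1CC1C1CC1C1CC1CC1C1CC1C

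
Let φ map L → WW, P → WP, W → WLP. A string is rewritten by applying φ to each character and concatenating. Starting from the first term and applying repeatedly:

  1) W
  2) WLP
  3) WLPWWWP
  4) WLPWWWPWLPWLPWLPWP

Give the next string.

WLPWWWPWLPWLPWLPWPWLPWWWPWLPWWWPWLPWWWPWLPWP

φ(WLPWWWPWLPWLPWLPWP) expands symbol-by-symbol to WLP WW WP WLP WLP WLP WP WLP WW WP WLP WW WP WLP WW WP WLP WP; joining the 18 pieces gives the next term.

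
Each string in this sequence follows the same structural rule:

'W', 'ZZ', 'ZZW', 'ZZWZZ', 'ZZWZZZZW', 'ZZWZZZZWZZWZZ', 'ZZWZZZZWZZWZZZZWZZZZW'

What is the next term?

This is a Fibonacci-style word recurrence s(k) = s(k−1)·s(k−2): e.g. ZZ·W = ZZW.
The next term joins ZZWZZZZWZZWZZZZWZZZZW and ZZWZZZZWZZWZZ.

ZZWZZZZWZZWZZZZWZZZZWZZWZZZZWZZWZZ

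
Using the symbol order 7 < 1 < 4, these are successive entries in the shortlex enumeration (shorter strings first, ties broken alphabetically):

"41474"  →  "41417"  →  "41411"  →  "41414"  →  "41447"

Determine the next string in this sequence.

Find the rightmost character of 41447 below 4, bump it to the next letter, and reset everything to its right to 7.

41441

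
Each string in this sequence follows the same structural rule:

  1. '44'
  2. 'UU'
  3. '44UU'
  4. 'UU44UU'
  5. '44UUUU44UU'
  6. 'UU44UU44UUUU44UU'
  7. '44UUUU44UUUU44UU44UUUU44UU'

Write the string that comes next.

UU44UU44UUUU44UU44UUUU44UUUU44UU44UUUU44UU

Each term (from the third on) is the two preceding terms concatenated in order: term 3 = 44·UU = 44UU.
Continuing: UU44UU44UUUU44UU · 44UUUU44UUUU44UU44UUUU44UU gives term 8.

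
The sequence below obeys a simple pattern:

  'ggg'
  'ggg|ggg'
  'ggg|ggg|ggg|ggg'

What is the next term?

s(k+1) = s(k)·|·s(k) — each term doubles the last with '|' between the halves.
One more doubling of ggg|ggg|ggg|ggg gives the answer.

ggg|ggg|ggg|ggg|ggg|ggg|ggg|ggg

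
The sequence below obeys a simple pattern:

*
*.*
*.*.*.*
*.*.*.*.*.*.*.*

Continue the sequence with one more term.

*.*.*.*.*.*.*.*.*.*.*.*.*.*.*.*

Every step duplicates the string with '.' between the halves.
One more doubling of *.*.*.*.*.*.*.* gives the answer.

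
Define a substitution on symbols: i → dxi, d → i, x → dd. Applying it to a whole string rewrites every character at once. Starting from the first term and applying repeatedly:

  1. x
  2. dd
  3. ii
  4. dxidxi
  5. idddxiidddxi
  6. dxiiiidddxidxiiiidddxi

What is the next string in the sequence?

φ(dxiiiidddxidxiiiidddxi) expands symbol-by-symbol to i dd dxi dxi dxi dxi i i i dd dxi i dd dxi dxi dxi dxi i i i dd dxi; joining the 22 pieces gives the next term.

idddxidxidxidxiiiidddxiidddxidxidxidxiiiidddxi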